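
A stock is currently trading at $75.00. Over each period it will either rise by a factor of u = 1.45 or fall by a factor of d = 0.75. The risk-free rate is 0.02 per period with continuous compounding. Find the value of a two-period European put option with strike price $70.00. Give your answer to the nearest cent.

$10.07

Risk-neutral probability p = (e^0.02 − 0.75)/(1.45 − 0.75) = 0.2702/0.7000 = 0.3860
Terminal stock prices: S_uu = 157.7, S_ud = 81.56, S_dd = 42.19
Terminal payoffs (K − S): max(-87.69, 0) = 0, max(-11.56, 0) = 0, max(27.81, 0) = 27.81
Node u (S = 108.8): V_u = e^(−0.02)·[0.3860·0.0000 + 0.6140·0.0000] = 0.0000
Node d (S = 56.25): V_d = e^(−0.02)·[0.3860·0.0000 + 0.6140·27.8125] = 16.7387
Node 0 (S = 75): V_0 = e^(−0.02)·[0.3860·0.0000 + 0.6140·16.7387] = 10.0740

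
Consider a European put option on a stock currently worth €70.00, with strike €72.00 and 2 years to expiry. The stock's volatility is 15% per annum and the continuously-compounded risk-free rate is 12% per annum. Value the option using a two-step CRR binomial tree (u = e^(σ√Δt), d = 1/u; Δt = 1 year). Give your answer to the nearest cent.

CRR parameters: u = e^(σ√Δt) = e^(0.15·√1) = 1.1618, d = 1/u = 0.8607
Per-period rate: rΔt = 0.12·1 = 0.12, so R = e^0.12 = 1.1275
Risk-neutral probability p = (e^0.12 − 0.8607)/(1.1618 − 0.8607) = 0.2668/0.3011 = 0.8860
Terminal stock prices: S_uu = 94.49, S_ud = 70, S_dd = 51.86
Terminal payoffs (K − S): max(-22.49, 0) = 0, max(2, 0) = 2, max(20.14, 0) = 20.14
Node u (S = 81.33): V_u = e^(−0.12)·[0.8860·0.0000 + 0.1140·2.0000] = 0.2023
Node d (S = 60.25): V_d = e^(−0.12)·[0.8860·2.0000 + 0.1140·20.1427] = 3.6087
Node 0 (S = 70): V_0 = e^(−0.12)·[0.8860·0.2023 + 0.1140·3.6087] = 0.5239

€0.52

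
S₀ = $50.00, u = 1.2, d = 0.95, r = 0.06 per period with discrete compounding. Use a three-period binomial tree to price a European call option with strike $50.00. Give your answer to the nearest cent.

Risk-neutral probability p = (1 + 0.06 − 0.95)/(1.2 − 0.95) = 0.1100/0.2500 = 0.4400
Terminal stock prices: S_uuu = 86.4, S_uud = 68.4, S_udd = 54.15, S_ddd = 42.87
Terminal payoffs (S − K): max(36.4, 0) = 36.4, max(18.4, 0) = 18.4, max(4.15, 0) = 4.15, max(-7.131, 0) = 0
Node uu (S = 72): V_uu = 1/1.06·[0.4400·36.4000 + 0.5600·18.4000] = 24.8302
Node ud (S = 57): V_ud = 1/1.06·[0.4400·18.4000 + 0.5600·4.1500] = 9.8302
Node dd (S = 45.12): V_dd = 1/1.06·[0.4400·4.1500 + 0.5600·0.0000] = 1.7226
Node u (S = 60): V_u = 1/1.06·[0.4400·24.8302 + 0.5600·9.8302] = 15.5002
Node d (S = 47.5): V_d = 1/1.06·[0.4400·9.8302 + 0.5600·1.7226] = 4.9905
Node 0 (S = 50): V_0 = 1/1.06·[0.4400·15.5002 + 0.5600·4.9905] = 9.0705

$9.07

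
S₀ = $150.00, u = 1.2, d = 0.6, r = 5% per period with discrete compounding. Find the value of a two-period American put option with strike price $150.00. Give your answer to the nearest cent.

Risk-neutral probability p = (1 + 0.05 − 0.6)/(1.2 − 0.6) = 0.4500/0.6000 = 0.7500
Terminal stock prices: S_uu = 216, S_ud = 108, S_dd = 54
Terminal payoffs (K − S): max(-66, 0) = 0, max(42, 0) = 42, max(96, 0) = 96
Node u (S = 180): continuation = 1/1.05·[0.7500·0.0000 + 0.2500·42.0000] = 10.0000; exercise value = 0.0000 ≤ continuation, so V_u = 10.0000
Node d (S = 90): continuation = 1/1.05·[0.7500·42.0000 + 0.2500·96.0000] = 52.8571; exercise value = 60.0000 > continuation, so V_d = 60.0000 (exercise)
Node 0 (S = 150): continuation = 1/1.05·[0.7500·10.0000 + 0.2500·60.0000] = 21.4286; exercise value = 0.0000 ≤ continuation, so V_0 = 21.4286

$21.43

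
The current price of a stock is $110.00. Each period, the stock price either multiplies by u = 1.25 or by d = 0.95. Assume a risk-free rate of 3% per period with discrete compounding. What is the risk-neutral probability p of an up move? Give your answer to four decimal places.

p = 0.2667

Risk-neutral probability p = (1 + 0.03 − 0.95)/(1.25 − 0.95) = 0.0800/0.3000 = 0.2667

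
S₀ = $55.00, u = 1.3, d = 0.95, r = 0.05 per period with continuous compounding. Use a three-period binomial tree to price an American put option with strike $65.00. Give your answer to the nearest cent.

$10.00

Risk-neutral probability p = (e^0.05 − 0.95)/(1.3 − 0.95) = 0.1013/0.3500 = 0.2893
Terminal stock prices: S_uuu = 120.8, S_uud = 88.3, S_udd = 64.53, S_ddd = 47.16
Terminal payoffs (K − S): max(-55.84, 0) = 0, max(-23.3, 0) = 0, max(0.4712, 0) = 0.4712, max(17.84, 0) = 17.84
Node uu (S = 92.95): continuation = e^(−0.05)·[0.2893·0.0000 + 0.7107·0.0000] = 0.0000; exercise value = 0.0000 ≤ continuation, so V_uu = 0.0000
Node ud (S = 67.92): continuation = e^(−0.05)·[0.2893·0.0000 + 0.7107·0.4712] = 0.3186; exercise value = 0.0000 ≤ continuation, so V_ud = 0.3186
Node dd (S = 49.64): continuation = e^(−0.05)·[0.2893·0.4712 + 0.7107·17.8444] = 12.1924; exercise value = 15.3625 > continuation, so V_dd = 15.3625 (exercise)
Node u (S = 71.5): continuation = e^(−0.05)·[0.2893·0.0000 + 0.7107·0.3186] = 0.2153; exercise value = 0.0000 ≤ continuation, so V_u = 0.2153
Node d (S = 52.25): continuation = e^(−0.05)·[0.2893·0.3186 + 0.7107·15.3625] = 10.4727; exercise value = 12.7500 > continuation, so V_d = 12.7500 (exercise)
Node 0 (S = 55): continuation = e^(−0.05)·[0.2893·0.2153 + 0.7107·12.7500] = 8.6782; exercise value = 10.0000 > continuation, so V_0 = 10.0000 (exercise)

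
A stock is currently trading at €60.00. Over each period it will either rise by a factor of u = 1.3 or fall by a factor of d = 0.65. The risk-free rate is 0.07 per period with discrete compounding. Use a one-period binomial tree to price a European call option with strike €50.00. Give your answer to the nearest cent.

Risk-neutral probability p = (1 + 0.07 − 0.65)/(1.3 − 0.65) = 0.4200/0.6500 = 0.6462
Terminal stock prices: S_u = 78, S_d = 39
Terminal payoffs (S − K): max(28, 0) = 28, max(-11, 0) = 0
Node 0 (S = 60): V_0 = 1/1.07·[0.6462·28.0000 + 0.3538·0.0000] = 16.9087

€16.91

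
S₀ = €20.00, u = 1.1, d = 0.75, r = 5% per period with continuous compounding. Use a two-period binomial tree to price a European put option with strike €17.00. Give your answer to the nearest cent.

Risk-neutral probability p = (e^0.05 − 0.75)/(1.1 − 0.75) = 0.3013/0.3500 = 0.8608
Terminal stock prices: S_uu = 24.2, S_ud = 16.5, S_dd = 11.25
Terminal payoffs (K − S): max(-7.2, 0) = 0, max(0.5, 0) = 0.5, max(5.75, 0) = 5.75
Node u (S = 22): V_u = e^(−0.05)·[0.8608·0.0000 + 0.1392·0.5000] = 0.0662
Node d (S = 15): V_d = e^(−0.05)·[0.8608·0.5000 + 0.1392·5.7500] = 1.1709
Node 0 (S = 20): V_0 = e^(−0.05)·[0.8608·0.0662 + 0.1392·1.1709] = 0.2093

€0.21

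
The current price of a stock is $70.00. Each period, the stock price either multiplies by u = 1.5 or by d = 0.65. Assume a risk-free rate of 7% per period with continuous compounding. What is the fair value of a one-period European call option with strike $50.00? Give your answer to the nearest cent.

$25.49

Risk-neutral probability p = (e^0.07 − 0.65)/(1.5 − 0.65) = 0.4225/0.8500 = 0.4971
Terminal stock prices: S_u = 105, S_d = 45.5
Terminal payoffs (S − K): max(55, 0) = 55, max(-4.5, 0) = 0
Node 0 (S = 70): V_0 = e^(−0.07)·[0.4971·55.0000 + 0.5029·0.0000] = 25.4905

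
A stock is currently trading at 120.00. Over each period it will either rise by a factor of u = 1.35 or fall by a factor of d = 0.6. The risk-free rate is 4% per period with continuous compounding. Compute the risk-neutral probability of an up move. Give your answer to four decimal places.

Risk-neutral probability p = (e^0.04 − 0.6)/(1.35 − 0.6) = 0.4408/0.7500 = 0.5877

p = 0.5877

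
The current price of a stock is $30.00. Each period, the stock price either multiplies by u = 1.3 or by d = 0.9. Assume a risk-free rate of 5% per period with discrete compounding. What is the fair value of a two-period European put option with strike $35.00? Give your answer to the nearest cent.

$3.79

Risk-neutral probability p = (1 + 0.05 − 0.9)/(1.3 − 0.9) = 0.1500/0.4000 = 0.3750
Terminal stock prices: S_uu = 50.7, S_ud = 35.1, S_dd = 24.3
Terminal payoffs (K − S): max(-15.7, 0) = 0, max(-0.1, 0) = 0, max(10.7, 0) = 10.7
Node u (S = 39): V_u = 1/1.05·[0.3750·0.0000 + 0.6250·0.0000] = 0.0000
Node d (S = 27): V_d = 1/1.05·[0.3750·0.0000 + 0.6250·10.7000] = 6.3690
Node 0 (S = 30): V_0 = 1/1.05·[0.3750·0.0000 + 0.6250·6.3690] = 3.7911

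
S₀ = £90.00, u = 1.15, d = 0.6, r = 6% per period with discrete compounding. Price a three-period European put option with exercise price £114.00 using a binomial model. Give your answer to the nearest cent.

£16.95

Risk-neutral probability p = (1 + 0.06 − 0.6)/(1.15 − 0.6) = 0.4600/0.5500 = 0.8364
Terminal stock prices: S_uuu = 136.9, S_uud = 71.41, S_udd = 37.26, S_ddd = 19.44
Terminal payoffs (K − S): max(-22.88, 0) = 0, max(42.59, 0) = 42.59, max(76.74, 0) = 76.74, max(94.56, 0) = 94.56
Node uu (S = 119): V_uu = 1/1.06·[0.8364·0.0000 + 0.1636·42.5850] = 6.5740
Node ud (S = 62.1): V_ud = 1/1.06·[0.8364·42.5850 + 0.1636·76.7400] = 45.4472
Node dd (S = 32.4): V_dd = 1/1.06·[0.8364·76.7400 + 0.1636·94.5600] = 75.1472
Node u (S = 103.5): V_u = 1/1.06·[0.8364·6.5740 + 0.1636·45.4472] = 12.2029
Node d (S = 54): V_d = 1/1.06·[0.8364·45.4472 + 0.1636·75.1472] = 47.4596
Node 0 (S = 90): V_0 = 1/1.06·[0.8364·12.2029 + 0.1636·47.4596] = 16.9549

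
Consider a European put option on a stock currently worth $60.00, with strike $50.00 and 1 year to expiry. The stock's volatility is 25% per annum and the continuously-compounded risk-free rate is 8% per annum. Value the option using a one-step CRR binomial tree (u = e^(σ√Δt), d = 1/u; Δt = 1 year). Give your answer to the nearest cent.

$1.20

CRR parameters: u = e^(σ√Δt) = e^(0.25·√1) = 1.2840, d = 1/u = 0.7788
Per-period rate: rΔt = 0.08·1 = 0.08, so R = e^0.08 = 1.0833
Risk-neutral probability p = (e^0.08 − 0.7788)/(1.2840 − 0.7788) = 0.3045/0.5052 = 0.6027
Terminal stock prices: S_u = 77.04, S_d = 46.73
Terminal payoffs (K − S): max(-27.04, 0) = 0, max(3.272, 0) = 3.272
Node 0 (S = 60): V_0 = e^(−0.08)·[0.6027·0.0000 + 0.3973·3.2720] = 1.2001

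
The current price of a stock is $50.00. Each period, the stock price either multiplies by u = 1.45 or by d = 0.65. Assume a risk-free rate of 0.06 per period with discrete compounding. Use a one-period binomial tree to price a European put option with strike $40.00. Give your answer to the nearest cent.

Risk-neutral probability p = (1 + 0.06 − 0.65)/(1.45 − 0.65) = 0.4100/0.8000 = 0.5125
Terminal stock prices: S_u = 72.5, S_d = 32.5
Terminal payoffs (K − S): max(-32.5, 0) = 0, max(7.5, 0) = 7.5
Node 0 (S = 50): V_0 = 1/1.06·[0.5125·0.0000 + 0.4875·7.5000] = 3.4493

$3.45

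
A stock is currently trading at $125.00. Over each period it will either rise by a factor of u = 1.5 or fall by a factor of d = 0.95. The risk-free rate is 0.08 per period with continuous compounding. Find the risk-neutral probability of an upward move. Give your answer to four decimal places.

p = 0.2423

Risk-neutral probability p = (e^0.08 − 0.95)/(1.5 − 0.95) = 0.1333/0.5500 = 0.2423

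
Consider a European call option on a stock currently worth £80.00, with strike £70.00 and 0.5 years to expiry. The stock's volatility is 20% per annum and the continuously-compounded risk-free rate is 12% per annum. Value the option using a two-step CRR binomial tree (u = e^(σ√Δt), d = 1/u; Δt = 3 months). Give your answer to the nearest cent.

£14.67

CRR parameters: u = e^(σ√Δt) = e^(0.2·√0.25) = 1.1052, d = 1/u = 0.9048
Per-period rate: rΔt = 0.12·0.25 = 0.03, so R = e^0.03 = 1.0305
Risk-neutral probability p = (e^0.03 − 0.9048)/(1.1052 − 0.9048) = 0.1256/0.2003 = 0.6270
Terminal stock prices: S_uu = 97.71, S_ud = 80, S_dd = 65.5
Terminal payoffs (S − K): max(27.71, 0) = 27.71, max(10, 0) = 10, max(-4.502, 0) = 0
Node u (S = 88.41): V_u = e^(−0.03)·[0.6270·27.7122 + 0.3730·10.0000] = 20.4825
Node d (S = 72.39): V_d = e^(−0.03)·[0.6270·10.0000 + 0.3730·0.0000] = 6.0851
Node 0 (S = 80): V_0 = e^(−0.03)·[0.6270·20.4825 + 0.3730·6.0851] = 14.6662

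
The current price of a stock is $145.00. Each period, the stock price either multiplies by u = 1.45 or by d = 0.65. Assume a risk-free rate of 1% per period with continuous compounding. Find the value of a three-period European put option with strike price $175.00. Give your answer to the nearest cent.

Risk-neutral probability p = (e^0.01 − 0.65)/(1.45 − 0.65) = 0.3601/0.8000 = 0.4501
Terminal stock prices: S_uuu = 442.1, S_uud = 198.2, S_udd = 88.83, S_ddd = 39.82
Terminal payoffs (K − S): max(-267.1, 0) = 0, max(-23.16, 0) = 0, max(86.17, 0) = 86.17, max(135.2, 0) = 135.2
Node uu (S = 304.9): V_uu = e^(−0.01)·[0.4501·0.0000 + 0.5499·0.0000] = 0.0000
Node ud (S = 136.7): V_ud = e^(−0.01)·[0.4501·0.0000 + 0.5499·86.1694] = 46.9162
Node dd (S = 61.26): V_dd = e^(−0.01)·[0.4501·86.1694 + 0.5499·135.1794] = 111.9962
Node u (S = 210.2): V_u = e^(−0.01)·[0.4501·0.0000 + 0.5499·46.9162] = 25.5443
Node d (S = 94.25): V_d = e^(−0.01)·[0.4501·46.9162 + 0.5499·111.9962] = 81.8832
Node 0 (S = 145): V_0 = e^(−0.01)·[0.4501·25.5443 + 0.5499·81.8832] = 55.9647

$55.96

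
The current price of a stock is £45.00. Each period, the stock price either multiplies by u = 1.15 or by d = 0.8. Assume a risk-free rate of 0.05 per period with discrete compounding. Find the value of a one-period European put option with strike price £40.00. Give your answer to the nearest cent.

£1.09

Risk-neutral probability p = (1 + 0.05 − 0.8)/(1.15 − 0.8) = 0.2500/0.3500 = 0.7143
Terminal stock prices: S_u = 51.75, S_d = 36
Terminal payoffs (K − S): max(-11.75, 0) = 0, max(4, 0) = 4
Node 0 (S = 45): V_0 = 1/1.05·[0.7143·0.0000 + 0.2857·4.0000] = 1.0884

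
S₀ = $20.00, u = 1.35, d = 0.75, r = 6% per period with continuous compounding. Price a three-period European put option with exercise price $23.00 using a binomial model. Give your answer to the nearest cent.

Risk-neutral probability p = (e^0.06 − 0.75)/(1.35 − 0.75) = 0.3118/0.6000 = 0.5197
Terminal stock prices: S_uuu = 49.21, S_uud = 27.34, S_udd = 15.19, S_ddd = 8.438
Terminal payoffs (K − S): max(-26.21, 0) = 0, max(-4.338, 0) = 0, max(7.812, 0) = 7.812, max(14.56, 0) = 14.56
Node uu (S = 36.45): V_uu = e^(−0.06)·[0.5197·0.0000 + 0.4803·0.0000] = 0.0000
Node ud (S = 20.25): V_ud = e^(−0.06)·[0.5197·0.0000 + 0.4803·7.8125] = 3.5336
Node dd (S = 11.25): V_dd = e^(−0.06)·[0.5197·7.8125 + 0.4803·14.5625] = 10.4106
Node u (S = 27): V_u = e^(−0.06)·[0.5197·0.0000 + 0.4803·3.5336] = 1.5983
Node d (S = 15): V_d = e^(−0.06)·[0.5197·3.5336 + 0.4803·10.4106] = 6.4383
Node 0 (S = 20): V_0 = e^(−0.06)·[0.5197·1.5983 + 0.4803·6.4383] = 3.6944

$3.69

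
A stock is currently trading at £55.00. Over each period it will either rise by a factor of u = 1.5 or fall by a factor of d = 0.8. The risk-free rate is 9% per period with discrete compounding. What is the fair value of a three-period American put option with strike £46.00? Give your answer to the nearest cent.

£3.12

Risk-neutral probability p = (1 + 0.09 − 0.8)/(1.5 − 0.8) = 0.2900/0.7000 = 0.4143
Terminal stock prices: S_uuu = 185.6, S_uud = 99, S_udd = 52.8, S_ddd = 28.16
Terminal payoffs (K − S): max(-139.6, 0) = 0, max(-53, 0) = 0, max(-6.8, 0) = 0, max(17.84, 0) = 17.84
Node uu (S = 123.8): continuation = 1/1.09·[0.4143·0.0000 + 0.5857·0.0000] = 0.0000; exercise value = 0.0000 ≤ continuation, so V_uu = 0.0000
Node ud (S = 66): continuation = 1/1.09·[0.4143·0.0000 + 0.5857·0.0000] = 0.0000; exercise value = 0.0000 ≤ continuation, so V_ud = 0.0000
Node dd (S = 35.2): continuation = 1/1.09·[0.4143·0.0000 + 0.5857·17.8400] = 9.5864; exercise value = 10.8000 > continuation, so V_dd = 10.8000 (exercise)
Node u (S = 82.5): continuation = 1/1.09·[0.4143·0.0000 + 0.5857·0.0000] = 0.0000; exercise value = 0.0000 ≤ continuation, so V_u = 0.0000
Node d (S = 44): continuation = 1/1.09·[0.4143·0.0000 + 0.5857·10.8000] = 5.8034; exercise value = 2.0000 ≤ continuation, so V_d = 5.8034
Node 0 (S = 55): continuation = 1/1.09·[0.4143·0.0000 + 0.5857·5.8034] = 3.1185; exercise value = 0.0000 ≤ continuation, so V_0 = 3.1185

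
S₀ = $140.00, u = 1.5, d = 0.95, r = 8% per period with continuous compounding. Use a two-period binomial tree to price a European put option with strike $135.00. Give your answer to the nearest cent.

$4.23

Risk-neutral probability p = (e^0.08 − 0.95)/(1.5 − 0.95) = 0.1333/0.5500 = 0.2423
Terminal stock prices: S_uu = 315, S_ud = 199.5, S_dd = 126.3
Terminal payoffs (K − S): max(-180, 0) = 0, max(-64.5, 0) = 0, max(8.65, 0) = 8.65
Node u (S = 210): V_u = e^(−0.08)·[0.2423·0.0000 + 0.7577·0.0000] = 0.0000
Node d (S = 133): V_d = e^(−0.08)·[0.2423·0.0000 + 0.7577·8.6500] = 6.0499
Node 0 (S = 140): V_0 = e^(−0.08)·[0.2423·0.0000 + 0.7577·6.0499] = 4.2313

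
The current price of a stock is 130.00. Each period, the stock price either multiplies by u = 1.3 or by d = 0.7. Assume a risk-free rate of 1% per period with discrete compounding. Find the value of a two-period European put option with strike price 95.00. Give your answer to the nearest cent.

Risk-neutral probability p = (1 + 0.01 − 0.7)/(1.3 − 0.7) = 0.3100/0.6000 = 0.5167
Terminal stock prices: S_uu = 219.7, S_ud = 118.3, S_dd = 63.7
Terminal payoffs (K − S): max(-124.7, 0) = 0, max(-23.3, 0) = 0, max(31.3, 0) = 31.3
Node u (S = 169): V_u = 1/1.01·[0.5167·0.0000 + 0.4833·0.0000] = 0.0000
Node d (S = 91): V_d = 1/1.01·[0.5167·0.0000 + 0.4833·31.3000] = 14.9785
Node 0 (S = 130): V_0 = 1/1.01·[0.5167·0.0000 + 0.4833·14.9785] = 7.1680

7.17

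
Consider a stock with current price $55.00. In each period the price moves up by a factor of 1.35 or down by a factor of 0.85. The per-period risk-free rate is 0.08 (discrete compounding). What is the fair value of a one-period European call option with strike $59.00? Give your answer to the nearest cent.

$6.50

Risk-neutral probability p = (1 + 0.08 − 0.85)/(1.35 − 0.85) = 0.2300/0.5000 = 0.4600
Terminal stock prices: S_u = 74.25, S_d = 46.75
Terminal payoffs (S − K): max(15.25, 0) = 15.25, max(-12.25, 0) = 0
Node 0 (S = 55): V_0 = 1/1.08·[0.4600·15.2500 + 0.5400·0.0000] = 6.4954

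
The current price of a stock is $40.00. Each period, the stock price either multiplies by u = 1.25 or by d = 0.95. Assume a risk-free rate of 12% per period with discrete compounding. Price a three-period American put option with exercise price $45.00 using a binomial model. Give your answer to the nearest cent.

Risk-neutral probability p = (1 + 0.12 − 0.95)/(1.25 − 0.95) = 0.1700/0.3000 = 0.5667
Terminal stock prices: S_uuu = 78.12, S_uud = 59.38, S_udd = 45.12, S_ddd = 34.29
Terminal payoffs (K − S): max(-33.12, 0) = 0, max(-14.38, 0) = 0, max(-0.125, 0) = 0, max(10.71, 0) = 10.71
Node uu (S = 62.5): continuation = 1/1.12·[0.5667·0.0000 + 0.4333·0.0000] = 0.0000; exercise value = 0.0000 ≤ continuation, so V_uu = 0.0000
Node ud (S = 47.5): continuation = 1/1.12·[0.5667·0.0000 + 0.4333·0.0000] = 0.0000; exercise value = 0.0000 ≤ continuation, so V_ud = 0.0000
Node dd (S = 36.1): continuation = 1/1.12·[0.5667·0.0000 + 0.4333·10.7050] = 4.1418; exercise value = 8.9000 > continuation, so V_dd = 8.9000 (exercise)
Node u (S = 50): continuation = 1/1.12·[0.5667·0.0000 + 0.4333·0.0000] = 0.0000; exercise value = 0.0000 ≤ continuation, so V_u = 0.0000
Node d (S = 38): continuation = 1/1.12·[0.5667·0.0000 + 0.4333·8.9000] = 3.4435; exercise value = 7.0000 > continuation, so V_d = 7.0000 (exercise)
Node 0 (S = 40): continuation = 1/1.12·[0.5667·0.0000 + 0.4333·7.0000] = 2.7083; exercise value = 5.0000 > continuation, so V_0 = 5.0000 (exercise)

$5.00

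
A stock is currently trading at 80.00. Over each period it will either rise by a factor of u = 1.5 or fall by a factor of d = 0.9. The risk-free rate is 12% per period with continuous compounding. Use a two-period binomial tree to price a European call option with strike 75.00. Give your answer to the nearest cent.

24.10

Risk-neutral probability p = (e^0.12 − 0.9)/(1.5 − 0.9) = 0.2275/0.6000 = 0.3792
Terminal stock prices: S_uu = 180, S_ud = 108, S_dd = 64.8
Terminal payoffs (S − K): max(105, 0) = 105, max(33, 0) = 33, max(-10.2, 0) = 0
Node u (S = 120): V_u = e^(−0.12)·[0.3792·105.0000 + 0.6208·33.0000] = 53.4810
Node d (S = 72): V_d = e^(−0.12)·[0.3792·33.0000 + 0.6208·0.0000] = 11.0974
Node 0 (S = 80): V_0 = e^(−0.12)·[0.3792·53.4810 + 0.6208·11.0974] = 24.0955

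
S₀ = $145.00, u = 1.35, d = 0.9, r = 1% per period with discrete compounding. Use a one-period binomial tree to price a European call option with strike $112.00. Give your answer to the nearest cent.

Risk-neutral probability p = (1 + 0.01 − 0.9)/(1.35 − 0.9) = 0.1100/0.4500 = 0.2444
Terminal stock prices: S_u = 195.8, S_d = 130.5
Terminal payoffs (S − K): max(83.75, 0) = 83.75, max(18.5, 0) = 18.5
Node 0 (S = 145): V_0 = 1/1.01·[0.2444·83.7500 + 0.7556·18.5000] = 34.1089

$34.11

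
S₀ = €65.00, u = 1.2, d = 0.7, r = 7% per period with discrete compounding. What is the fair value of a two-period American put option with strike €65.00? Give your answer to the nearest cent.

Risk-neutral probability p = (1 + 0.07 − 0.7)/(1.2 − 0.7) = 0.3700/0.5000 = 0.7400
Terminal stock prices: S_uu = 93.6, S_ud = 54.6, S_dd = 31.85
Terminal payoffs (K − S): max(-28.6, 0) = 0, max(10.4, 0) = 10.4, max(33.15, 0) = 33.15
Node u (S = 78): continuation = 1/1.07·[0.7400·0.0000 + 0.2600·10.4000] = 2.5271; exercise value = 0.0000 ≤ continuation, so V_u = 2.5271
Node d (S = 45.5): continuation = 1/1.07·[0.7400·10.4000 + 0.2600·33.1500] = 15.2477; exercise value = 19.5000 > continuation, so V_d = 19.5000 (exercise)
Node 0 (S = 65): continuation = 1/1.07·[0.7400·2.5271 + 0.2600·19.5000] = 6.4860; exercise value = 0.0000 ≤ continuation, so V_0 = 6.4860

€6.49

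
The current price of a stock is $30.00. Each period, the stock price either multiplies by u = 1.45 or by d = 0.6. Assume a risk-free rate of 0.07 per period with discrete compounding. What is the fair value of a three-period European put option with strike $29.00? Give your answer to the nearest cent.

$5.25

Risk-neutral probability p = (1 + 0.07 − 0.6)/(1.45 − 0.6) = 0.4700/0.8500 = 0.5529
Terminal stock prices: S_uuu = 91.46, S_uud = 37.84, S_udd = 15.66, S_ddd = 6.48
Terminal payoffs (K − S): max(-62.46, 0) = 0, max(-8.845, 0) = 0, max(13.34, 0) = 13.34, max(22.52, 0) = 22.52
Node uu (S = 63.08): V_uu = 1/1.07·[0.5529·0.0000 + 0.4471·0.0000] = 0.0000
Node ud (S = 26.1): V_ud = 1/1.07·[0.5529·0.0000 + 0.4471·13.3400] = 5.5736
Node dd (S = 10.8): V_dd = 1/1.07·[0.5529·13.3400 + 0.4471·22.5200] = 16.3028
Node u (S = 43.5): V_u = 1/1.07·[0.5529·0.0000 + 0.4471·5.5736] = 2.3287
Node d (S = 18): V_d = 1/1.07·[0.5529·5.5736 + 0.4471·16.3028] = 9.6918
Node 0 (S = 30): V_0 = 1/1.07·[0.5529·2.3287 + 0.4471·9.6918] = 5.2527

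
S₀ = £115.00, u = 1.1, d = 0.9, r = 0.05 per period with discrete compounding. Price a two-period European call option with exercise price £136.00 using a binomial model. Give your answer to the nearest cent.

Risk-neutral probability p = (1 + 0.05 − 0.9)/(1.1 − 0.9) = 0.1500/0.2000 = 0.7500
Terminal stock prices: S_uu = 139.2, S_ud = 113.9, S_dd = 93.15
Terminal payoffs (S − K): max(3.15, 0) = 3.15, max(-22.15, 0) = 0, max(-42.85, 0) = 0
Node u (S = 126.5): V_u = 1/1.05·[0.7500·3.1500 + 0.2500·0.0000] = 2.2500
Node d (S = 103.5): V_d = 1/1.05·[0.7500·0.0000 + 0.2500·0.0000] = 0.0000
Node 0 (S = 115): V_0 = 1/1.05·[0.7500·2.2500 + 0.2500·0.0000] = 1.6071

£1.61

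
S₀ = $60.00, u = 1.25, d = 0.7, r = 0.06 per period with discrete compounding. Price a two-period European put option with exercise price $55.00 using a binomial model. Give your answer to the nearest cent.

$3.73

Risk-neutral probability p = (1 + 0.06 − 0.7)/(1.25 − 0.7) = 0.3600/0.5500 = 0.6545
Terminal stock prices: S_uu = 93.75, S_ud = 52.5, S_dd = 29.4
Terminal payoffs (K − S): max(-38.75, 0) = 0, max(2.5, 0) = 2.5, max(25.6, 0) = 25.6
Node u (S = 75): V_u = 1/1.06·[0.6545·0.0000 + 0.3455·2.5000] = 0.8148
Node d (S = 42): V_d = 1/1.06·[0.6545·2.5000 + 0.3455·25.6000] = 9.8868
Node 0 (S = 60): V_0 = 1/1.06·[0.6545·0.8148 + 0.3455·9.8868] = 3.7252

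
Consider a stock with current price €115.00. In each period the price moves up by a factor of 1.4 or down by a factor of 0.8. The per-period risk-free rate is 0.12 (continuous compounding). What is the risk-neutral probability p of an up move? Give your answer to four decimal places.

p = 0.5458

Risk-neutral probability p = (e^0.12 − 0.8)/(1.4 − 0.8) = 0.3275/0.6000 = 0.5458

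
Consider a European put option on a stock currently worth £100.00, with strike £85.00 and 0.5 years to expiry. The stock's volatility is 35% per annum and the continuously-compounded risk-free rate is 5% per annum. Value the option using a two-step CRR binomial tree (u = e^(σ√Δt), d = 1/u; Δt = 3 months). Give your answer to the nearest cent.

£3.66

CRR parameters: u = e^(σ√Δt) = e^(0.35·√0.25) = 1.1912, d = 1/u = 0.8395
Per-period rate: rΔt = 0.05·0.25 = 0.0125, so R = e^0.0125 = 1.0126
Risk-neutral probability p = (e^0.0125 − 0.8395)/(1.1912 − 0.8395) = 0.1731/0.3518 = 0.4921
Terminal stock prices: S_uu = 141.9, S_ud = 100, S_dd = 70.47
Terminal payoffs (K − S): max(-56.91, 0) = 0, max(-15, 0) = 0, max(14.53, 0) = 14.53
Node u (S = 119.1): V_u = e^(−0.0125)·[0.4921·0.0000 + 0.5079·0.0000] = 0.0000
Node d (S = 83.95): V_d = e^(−0.0125)·[0.4921·0.0000 + 0.5079·14.5312] = 7.2885
Node 0 (S = 100): V_0 = e^(−0.0125)·[0.4921·0.0000 + 0.5079·7.2885] = 3.6557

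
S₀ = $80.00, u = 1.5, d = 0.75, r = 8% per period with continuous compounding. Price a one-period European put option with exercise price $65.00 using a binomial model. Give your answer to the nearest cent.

Risk-neutral probability p = (e^0.08 − 0.75)/(1.5 − 0.75) = 0.3333/0.7500 = 0.4444
Terminal stock prices: S_u = 120, S_d = 60
Terminal payoffs (K − S): max(-55, 0) = 0, max(5, 0) = 5
Node 0 (S = 80): V_0 = e^(−0.08)·[0.4444·0.0000 + 0.5556·5.0000] = 2.5645

$2.56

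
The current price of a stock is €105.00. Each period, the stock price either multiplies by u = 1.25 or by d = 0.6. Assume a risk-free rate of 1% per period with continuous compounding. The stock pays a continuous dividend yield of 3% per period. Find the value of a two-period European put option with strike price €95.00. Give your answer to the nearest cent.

€17.39

Per-period risk-free factor R = e^0.01 = 1.0101; dividend-adjusted growth = e^(0.01−0.03) = 0.9802.
Risk-neutral probability p = (0.9802 − 0.6)/(1.25 − 0.6) = 0.3802/0.6500 = 0.5849
Terminal stock prices: S_uu = 164.1, S_ud = 78.75, S_dd = 37.8
Terminal payoffs (K − S): max(-69.06, 0) = 0, max(16.25, 0) = 16.25, max(57.2, 0) = 57.2
Node u (S = 131.2): V_u = e^(−0.01)·[0.5849·0.0000 + 0.4151·16.2500] = 6.6779
Node d (S = 63): V_d = e^(−0.01)·[0.5849·16.2500 + 0.4151·57.2000] = 32.9167
Node 0 (S = 105): V_0 = e^(−0.01)·[0.5849·6.6779 + 0.4151·32.9167] = 17.3943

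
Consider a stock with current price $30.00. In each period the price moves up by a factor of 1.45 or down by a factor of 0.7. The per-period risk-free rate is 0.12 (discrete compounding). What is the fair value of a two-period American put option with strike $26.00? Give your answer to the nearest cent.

$1.96

Risk-neutral probability p = (1 + 0.12 − 0.7)/(1.45 − 0.7) = 0.4200/0.7500 = 0.5600
Terminal stock prices: S_uu = 63.08, S_ud = 30.45, S_dd = 14.7
Terminal payoffs (K − S): max(-37.08, 0) = 0, max(-4.45, 0) = 0, max(11.3, 0) = 11.3
Node u (S = 43.5): continuation = 1/1.12·[0.5600·0.0000 + 0.4400·0.0000] = 0.0000; exercise value = 0.0000 ≤ continuation, so V_u = 0.0000
Node d (S = 21): continuation = 1/1.12·[0.5600·0.0000 + 0.4400·11.3000] = 4.4393; exercise value = 5.0000 > continuation, so V_d = 5.0000 (exercise)
Node 0 (S = 30): continuation = 1/1.12·[0.5600·0.0000 + 0.4400·5.0000] = 1.9643; exercise value = 0.0000 ≤ continuation, so V_0 = 1.9643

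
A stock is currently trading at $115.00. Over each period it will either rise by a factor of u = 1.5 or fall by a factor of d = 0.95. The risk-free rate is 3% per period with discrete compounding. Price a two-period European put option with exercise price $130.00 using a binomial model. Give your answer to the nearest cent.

Risk-neutral probability p = (1 + 0.03 − 0.95)/(1.5 − 0.95) = 0.0800/0.5500 = 0.1455
Terminal stock prices: S_uu = 258.8, S_ud = 163.9, S_dd = 103.8
Terminal payoffs (K − S): max(-128.8, 0) = 0, max(-33.88, 0) = 0, max(26.21, 0) = 26.21
Node u (S = 172.5): V_u = 1/1.03·[0.1455·0.0000 + 0.8545·0.0000] = 0.0000
Node d (S = 109.2): V_d = 1/1.03·[0.1455·0.0000 + 0.8545·26.2125] = 21.7474
Node 0 (S = 115): V_0 = 1/1.03·[0.1455·0.0000 + 0.8545·21.7474] = 18.0428

$18.04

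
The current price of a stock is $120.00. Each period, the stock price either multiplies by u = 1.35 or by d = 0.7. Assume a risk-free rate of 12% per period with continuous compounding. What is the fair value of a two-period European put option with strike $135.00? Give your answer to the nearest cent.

$14.67

Risk-neutral probability p = (e^0.12 − 0.7)/(1.35 − 0.7) = 0.4275/0.6500 = 0.6577
Terminal stock prices: S_uu = 218.7, S_ud = 113.4, S_dd = 58.8
Terminal payoffs (K − S): max(-83.7, 0) = 0, max(21.6, 0) = 21.6, max(76.2, 0) = 76.2
Node u (S = 162): V_u = e^(−0.12)·[0.6577·0.0000 + 0.3423·21.6000] = 6.5578
Node d (S = 84): V_d = e^(−0.12)·[0.6577·21.6000 + 0.3423·76.2000] = 35.7343
Node 0 (S = 120): V_0 = e^(−0.12)·[0.6577·6.5578 + 0.3423·35.7343] = 14.6744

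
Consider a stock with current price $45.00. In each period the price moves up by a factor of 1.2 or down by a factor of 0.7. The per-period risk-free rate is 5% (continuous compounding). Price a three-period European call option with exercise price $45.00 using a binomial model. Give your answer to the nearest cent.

Risk-neutral probability p = (e^0.05 − 0.7)/(1.2 − 0.7) = 0.3513/0.5000 = 0.7025
Terminal stock prices: S_uuu = 77.76, S_uud = 45.36, S_udd = 26.46, S_ddd = 15.43
Terminal payoffs (S − K): max(32.76, 0) = 32.76, max(0.36, 0) = 0.36, max(-18.54, 0) = 0, max(-29.57, 0) = 0
Node uu (S = 64.8): V_uu = e^(−0.05)·[0.7025·32.7600 + 0.2975·0.3600] = 21.9947
Node ud (S = 37.8): V_ud = e^(−0.05)·[0.7025·0.3600 + 0.2975·0.0000] = 0.2406
Node dd (S = 22.05): V_dd = e^(−0.05)·[0.7025·0.0000 + 0.2975·0.0000] = 0.0000
Node u (S = 54): V_u = e^(−0.05)·[0.7025·21.9947 + 0.2975·0.2406] = 14.7666
Node d (S = 31.5): V_d = e^(−0.05)·[0.7025·0.2406 + 0.2975·0.0000] = 0.1608
Node 0 (S = 45): V_0 = e^(−0.05)·[0.7025·14.7666 + 0.2975·0.1608] = 9.9137

$9.91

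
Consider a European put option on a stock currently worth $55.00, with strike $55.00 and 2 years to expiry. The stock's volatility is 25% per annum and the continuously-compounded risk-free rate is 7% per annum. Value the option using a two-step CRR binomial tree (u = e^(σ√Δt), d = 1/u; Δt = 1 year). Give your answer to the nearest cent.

$3.30

CRR parameters: u = e^(σ√Δt) = e^(0.25·√1) = 1.2840, d = 1/u = 0.7788
Per-period rate: rΔt = 0.07·1 = 0.07, so R = e^0.07 = 1.0725
Risk-neutral probability p = (e^0.07 − 0.7788)/(1.2840 − 0.7788) = 0.2937/0.5052 = 0.5813
Terminal stock prices: S_uu = 90.68, S_ud = 55, S_dd = 33.36
Terminal payoffs (K − S): max(-35.68, 0) = 0, max(0, 0) = 0, max(21.64, 0) = 21.64
Node u (S = 70.62): V_u = e^(−0.07)·[0.5813·0.0000 + 0.4187·0.0000] = 0.0000
Node d (S = 42.83): V_d = e^(−0.07)·[0.5813·0.0000 + 0.4187·21.6408] = 8.4476
Node 0 (S = 55): V_0 = e^(−0.07)·[0.5813·0.0000 + 0.4187·8.4476] = 3.2976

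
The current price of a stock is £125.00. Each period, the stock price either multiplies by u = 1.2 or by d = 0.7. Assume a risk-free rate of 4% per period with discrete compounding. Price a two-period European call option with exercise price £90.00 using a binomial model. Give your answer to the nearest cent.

Risk-neutral probability p = (1 + 0.04 − 0.7)/(1.2 − 0.7) = 0.3400/0.5000 = 0.6800
Terminal stock prices: S_uu = 180, S_ud = 105, S_dd = 61.25
Terminal payoffs (S − K): max(90, 0) = 90, max(15, 0) = 15, max(-28.75, 0) = 0
Node u (S = 150): V_u = 1/1.04·[0.6800·90.0000 + 0.3200·15.0000] = 63.4615
Node d (S = 87.5): V_d = 1/1.04·[0.6800·15.0000 + 0.3200·0.0000] = 9.8077
Node 0 (S = 125): V_0 = 1/1.04·[0.6800·63.4615 + 0.3200·9.8077] = 44.5118

£44.51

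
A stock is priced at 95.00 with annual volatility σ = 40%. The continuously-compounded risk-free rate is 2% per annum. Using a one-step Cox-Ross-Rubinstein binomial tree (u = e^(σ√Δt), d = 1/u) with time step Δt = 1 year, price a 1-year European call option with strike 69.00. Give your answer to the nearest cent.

CRR parameters: u = e^(σ√Δt) = e^(0.4·√1) = 1.4918, d = 1/u = 0.6703
Per-period rate: rΔt = 0.02·1 = 0.02, so R = e^0.02 = 1.0202
Risk-neutral probability p = (e^0.02 − 0.6703)/(1.4918 − 0.6703) = 0.3499/0.8215 = 0.4259
Terminal stock prices: S_u = 141.7, S_d = 63.68
Terminal payoffs (S − K): max(72.72, 0) = 72.72, max(-5.32, 0) = 0
Node 0 (S = 95): V_0 = e^(−0.02)·[0.4259·72.7233 + 0.5741·0.0000] = 30.3598

30.36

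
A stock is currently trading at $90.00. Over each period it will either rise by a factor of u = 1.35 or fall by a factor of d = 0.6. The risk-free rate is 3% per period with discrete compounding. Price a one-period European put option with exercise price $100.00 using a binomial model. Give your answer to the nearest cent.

$19.06

Risk-neutral probability p = (1 + 0.03 − 0.6)/(1.35 − 0.6) = 0.4300/0.7500 = 0.5733
Terminal stock prices: S_u = 121.5, S_d = 54
Terminal payoffs (K − S): max(-21.5, 0) = 0, max(46, 0) = 46
Node 0 (S = 90): V_0 = 1/1.03·[0.5733·0.0000 + 0.4267·46.0000] = 19.0550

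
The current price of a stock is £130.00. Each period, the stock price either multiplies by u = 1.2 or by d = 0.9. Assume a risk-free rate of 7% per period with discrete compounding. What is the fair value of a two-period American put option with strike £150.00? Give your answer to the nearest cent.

Risk-neutral probability p = (1 + 0.07 − 0.9)/(1.2 − 0.9) = 0.1700/0.3000 = 0.5667
Terminal stock prices: S_uu = 187.2, S_ud = 140.4, S_dd = 105.3
Terminal payoffs (K − S): max(-37.2, 0) = 0, max(9.6, 0) = 9.6, max(44.7, 0) = 44.7
Node u (S = 156): continuation = 1/1.07·[0.5667·0.0000 + 0.4333·9.6000] = 3.8879; exercise value = 0.0000 ≤ continuation, so V_u = 3.8879
Node d (S = 117): continuation = 1/1.07·[0.5667·9.6000 + 0.4333·44.7000] = 23.1869; exercise value = 33.0000 > continuation, so V_d = 33.0000 (exercise)
Node 0 (S = 130): continuation = 1/1.07·[0.5667·3.8879 + 0.4333·33.0000] = 15.4235; exercise value = 20.0000 > continuation, so V_0 = 20.0000 (exercise)

£20.00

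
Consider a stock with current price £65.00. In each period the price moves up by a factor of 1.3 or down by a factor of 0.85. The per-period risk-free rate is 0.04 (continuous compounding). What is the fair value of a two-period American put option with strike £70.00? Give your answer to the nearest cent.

Risk-neutral probability p = (e^0.04 − 0.85)/(1.3 − 0.85) = 0.1908/0.4500 = 0.4240
Terminal stock prices: S_uu = 109.9, S_ud = 71.83, S_dd = 46.96
Terminal payoffs (K − S): max(-39.85, 0) = 0, max(-1.825, 0) = 0, max(23.04, 0) = 23.04
Node u (S = 84.5): continuation = e^(−0.04)·[0.4240·0.0000 + 0.5760·0.0000] = 0.0000; exercise value = 0.0000 ≤ continuation, so V_u = 0.0000
Node d (S = 55.25): continuation = e^(−0.04)·[0.4240·0.0000 + 0.5760·23.0375] = 12.7488; exercise value = 14.7500 > continuation, so V_d = 14.7500 (exercise)
Node 0 (S = 65): continuation = e^(−0.04)·[0.4240·0.0000 + 0.5760·14.7500] = 8.1625; exercise value = 5.0000 ≤ continuation, so V_0 = 8.1625

£8.16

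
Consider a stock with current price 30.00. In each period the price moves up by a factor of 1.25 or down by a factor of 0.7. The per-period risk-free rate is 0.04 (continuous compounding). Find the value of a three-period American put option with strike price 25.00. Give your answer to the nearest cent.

Risk-neutral probability p = (e^0.04 − 0.7)/(1.25 − 0.7) = 0.3408/0.5500 = 0.6197
Terminal stock prices: S_uuu = 58.59, S_uud = 32.81, S_udd = 18.37, S_ddd = 10.29
Terminal payoffs (K − S): max(-33.59, 0) = 0, max(-7.812, 0) = 0, max(6.625, 0) = 6.625, max(14.71, 0) = 14.71
Node uu (S = 46.88): continuation = e^(−0.04)·[0.6197·0.0000 + 0.3803·0.0000] = 0.0000; exercise value = 0.0000 ≤ continuation, so V_uu = 0.0000
Node ud (S = 26.25): continuation = e^(−0.04)·[0.6197·0.0000 + 0.3803·6.6250] = 2.4210; exercise value = 0.0000 ≤ continuation, so V_ud = 2.4210
Node dd (S = 14.7): continuation = e^(−0.04)·[0.6197·6.6250 + 0.3803·14.7100] = 9.3197; exercise value = 10.3000 > continuation, so V_dd = 10.3000 (exercise)
Node u (S = 37.5): continuation = e^(−0.04)·[0.6197·0.0000 + 0.3803·2.4210] = 0.8847; exercise value = 0.0000 ≤ continuation, so V_u = 0.8847
Node d (S = 21): continuation = e^(−0.04)·[0.6197·2.4210 + 0.3803·10.3000] = 5.2053; exercise value = 4.0000 ≤ continuation, so V_d = 5.2053
Node 0 (S = 30): continuation = e^(−0.04)·[0.6197·0.8847 + 0.3803·5.2053] = 2.4289; exercise value = 0.0000 ≤ continuation, so V_0 = 2.4289

2.43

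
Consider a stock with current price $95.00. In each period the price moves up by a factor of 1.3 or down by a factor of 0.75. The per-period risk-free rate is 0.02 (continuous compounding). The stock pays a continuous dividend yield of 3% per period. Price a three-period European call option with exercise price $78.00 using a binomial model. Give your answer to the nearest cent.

$23.10

Per-period risk-free factor R = e^0.02 = 1.0202; dividend-adjusted growth = e^(0.02−0.03) = 0.9900.
Risk-neutral probability p = (0.9900 − 0.75)/(1.3 − 0.75) = 0.2400/0.5500 = 0.4365
Terminal stock prices: S_uuu = 208.7, S_uud = 120.4, S_udd = 69.47, S_ddd = 40.08
Terminal payoffs (S − K): max(130.7, 0) = 130.7, max(42.41, 0) = 42.41, max(-8.531, 0) = 0, max(-37.92, 0) = 0
Node uu (S = 160.6): V_uu = e^(−0.02)·[0.4365·130.7150 + 0.5635·42.4125] = 79.3495
Node ud (S = 92.62): V_ud = e^(−0.02)·[0.4365·42.4125 + 0.5635·0.0000] = 18.1446
Node dd (S = 53.44): V_dd = e^(−0.02)·[0.4365·0.0000 + 0.5635·0.0000] = 0.0000
Node u (S = 123.5): V_u = e^(−0.02)·[0.4365·79.3495 + 0.5635·18.1446] = 43.9695
Node d (S = 71.25): V_d = e^(−0.02)·[0.4365·18.1446 + 0.5635·0.0000] = 7.7625
Node 0 (S = 95): V_0 = e^(−0.02)·[0.4365·43.9695 + 0.5635·7.7625] = 23.0986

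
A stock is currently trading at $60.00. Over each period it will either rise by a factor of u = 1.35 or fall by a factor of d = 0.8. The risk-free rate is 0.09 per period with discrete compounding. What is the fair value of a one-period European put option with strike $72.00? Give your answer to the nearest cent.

Risk-neutral probability p = (1 + 0.09 − 0.8)/(1.35 − 0.8) = 0.2900/0.5500 = 0.5273
Terminal stock prices: S_u = 81, S_d = 48
Terminal payoffs (K − S): max(-9, 0) = 0, max(24, 0) = 24
Node 0 (S = 60): V_0 = 1/1.09·[0.5273·0.0000 + 0.4727·24.0000] = 10.4087

$10.41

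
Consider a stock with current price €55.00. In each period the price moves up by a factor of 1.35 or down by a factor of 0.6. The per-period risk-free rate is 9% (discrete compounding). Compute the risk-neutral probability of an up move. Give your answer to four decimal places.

Risk-neutral probability p = (1 + 0.09 − 0.6)/(1.35 − 0.6) = 0.4900/0.7500 = 0.6533

p = 0.6533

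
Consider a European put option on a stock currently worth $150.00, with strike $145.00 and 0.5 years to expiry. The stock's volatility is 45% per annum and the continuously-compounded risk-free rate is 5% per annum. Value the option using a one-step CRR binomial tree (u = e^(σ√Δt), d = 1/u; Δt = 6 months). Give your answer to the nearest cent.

CRR parameters: u = e^(σ√Δt) = e^(0.45·√0.5) = 1.3746, d = 1/u = 0.7275
Per-period rate: rΔt = 0.05·0.5 = 0.025, so R = e^0.025 = 1.0253
Risk-neutral probability p = (e^0.025 − 0.7275)/(1.3746 − 0.7275) = 0.2979/0.6472 = 0.4602
Terminal stock prices: S_u = 206.2, S_d = 109.1
Terminal payoffs (K − S): max(-61.2, 0) = 0, max(35.88, 0) = 35.88
Node 0 (S = 150): V_0 = e^(−0.025)·[0.4602·0.0000 + 0.5398·35.8812] = 18.8894

$18.89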